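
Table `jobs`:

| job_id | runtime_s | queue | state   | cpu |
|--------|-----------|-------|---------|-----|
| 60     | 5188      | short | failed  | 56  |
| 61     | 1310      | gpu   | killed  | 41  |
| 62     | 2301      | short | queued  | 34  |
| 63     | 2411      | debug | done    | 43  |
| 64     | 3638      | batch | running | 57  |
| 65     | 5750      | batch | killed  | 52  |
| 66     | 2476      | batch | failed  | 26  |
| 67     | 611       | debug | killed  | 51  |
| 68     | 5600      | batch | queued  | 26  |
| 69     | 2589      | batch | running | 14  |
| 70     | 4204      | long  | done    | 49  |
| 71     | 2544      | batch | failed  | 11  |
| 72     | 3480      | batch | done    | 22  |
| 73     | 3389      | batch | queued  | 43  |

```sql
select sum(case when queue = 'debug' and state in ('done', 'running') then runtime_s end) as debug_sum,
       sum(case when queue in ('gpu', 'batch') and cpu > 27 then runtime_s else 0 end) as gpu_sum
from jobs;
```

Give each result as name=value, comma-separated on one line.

debug_sum=2411, gpu_sum=14087

[debug_sum: queue = 'debug' and state in ('done', 'running')]
job_id=60: ✗
job_id=61: ✗
job_id=62: ✗
job_id=63: ✓ → 2411
job_id=64: ✗
job_id=65: ✗
job_id=66: ✗
job_id=67: ✗
job_id=68: ✗
job_id=69: ✗
job_id=70: ✗
job_id=71: ✗
job_id=72: ✗
job_id=73: ✗
debug_sum = 2411
—
[gpu_sum: queue in ('gpu', 'batch') and cpu > 27]
job_id=60: ✗
job_id=61: ✓ → 1310
job_id=62: ✗
job_id=63: ✗
job_id=64: ✓ → 3638
job_id=65: ✓ → 5750
job_id=66: ✗
job_id=67: ✗
job_id=68: ✗
job_id=69: ✗
job_id=70: ✗
job_id=71: ✗
job_id=72: ✗
job_id=73: ✓ → 3389
gpu_sum = 1310 + 3638 + 5750 + 3389 = 14087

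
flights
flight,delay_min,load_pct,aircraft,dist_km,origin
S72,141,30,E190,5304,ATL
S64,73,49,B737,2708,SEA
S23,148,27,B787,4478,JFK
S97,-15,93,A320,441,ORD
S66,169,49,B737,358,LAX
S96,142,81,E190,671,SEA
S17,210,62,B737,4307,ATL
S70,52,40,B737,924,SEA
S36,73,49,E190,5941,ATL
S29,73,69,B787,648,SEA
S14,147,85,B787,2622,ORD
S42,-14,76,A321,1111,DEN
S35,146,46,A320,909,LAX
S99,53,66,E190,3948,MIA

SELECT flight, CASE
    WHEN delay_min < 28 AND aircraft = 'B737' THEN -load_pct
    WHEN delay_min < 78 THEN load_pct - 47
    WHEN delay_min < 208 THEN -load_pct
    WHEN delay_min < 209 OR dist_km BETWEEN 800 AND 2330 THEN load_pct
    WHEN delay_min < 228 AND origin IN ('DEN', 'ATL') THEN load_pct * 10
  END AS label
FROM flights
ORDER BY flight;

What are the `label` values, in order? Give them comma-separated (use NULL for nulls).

-85, 620, -27, 22, -46, 2, 29, 2, -49, -7, -30, -81, 46, 19

flight=S14: delay_min < 208 → -85
flight=S17: delay_min < 228 AND origin IN ('DEN', 'ATL') → 620
flight=S23: delay_min < 208 → -27
flight=S29: delay_min < 78 → 22
flight=S35: delay_min < 208 → -46
flight=S36: delay_min < 78 → 2
flight=S42: delay_min < 78 → 29
flight=S64: delay_min < 78 → 2
flight=S66: delay_min < 208 → -49
flight=S70: delay_min < 78 → -7
flight=S72: delay_min < 208 → -30
flight=S96: delay_min < 208 → -81
flight=S97: delay_min < 78 → 46
flight=S99: delay_min < 78 → 19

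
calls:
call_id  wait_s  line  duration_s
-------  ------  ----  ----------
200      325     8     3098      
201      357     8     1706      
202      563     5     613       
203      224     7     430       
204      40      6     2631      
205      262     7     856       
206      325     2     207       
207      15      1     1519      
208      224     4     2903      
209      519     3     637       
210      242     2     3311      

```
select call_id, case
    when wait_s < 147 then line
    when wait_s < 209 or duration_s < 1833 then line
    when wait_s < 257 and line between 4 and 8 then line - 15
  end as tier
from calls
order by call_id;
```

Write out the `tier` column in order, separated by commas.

call_id=200: (no match → NULL) → NULL
call_id=201: wait_s < 209 or duration_s < 1833 → 8
call_id=202: wait_s < 209 or duration_s < 1833 → 5
call_id=203: wait_s < 209 or duration_s < 1833 → 7
call_id=204: wait_s < 147 → 6
call_id=205: wait_s < 209 or duration_s < 1833 → 7
call_id=206: wait_s < 209 or duration_s < 1833 → 2
call_id=207: wait_s < 147 → 1
call_id=208: wait_s < 257 and line between 4 and 8 → -11
call_id=209: wait_s < 209 or duration_s < 1833 → 3
call_id=210: (no match → NULL) → NULL

NULL, 8, 5, 7, 6, 7, 2, 1, -11, 3, NULL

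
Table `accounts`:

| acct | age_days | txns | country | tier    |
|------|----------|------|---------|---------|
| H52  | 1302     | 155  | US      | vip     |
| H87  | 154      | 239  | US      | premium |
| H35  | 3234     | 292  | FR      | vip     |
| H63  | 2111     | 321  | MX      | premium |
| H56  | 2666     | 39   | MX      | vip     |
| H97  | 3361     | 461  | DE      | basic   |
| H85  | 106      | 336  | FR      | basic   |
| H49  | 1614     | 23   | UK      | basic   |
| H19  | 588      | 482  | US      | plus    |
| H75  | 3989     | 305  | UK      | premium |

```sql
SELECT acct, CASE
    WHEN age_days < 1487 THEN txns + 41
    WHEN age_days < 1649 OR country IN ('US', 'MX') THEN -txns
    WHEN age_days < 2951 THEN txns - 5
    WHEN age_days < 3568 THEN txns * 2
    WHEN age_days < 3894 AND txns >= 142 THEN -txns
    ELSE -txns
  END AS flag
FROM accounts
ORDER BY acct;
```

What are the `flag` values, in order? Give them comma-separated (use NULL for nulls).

acct=H19: age_days < 1487 → 523
acct=H35: age_days < 3568 → 584
acct=H49: age_days < 1649 OR country IN ('US', 'MX') → -23
acct=H52: age_days < 1487 → 196
acct=H56: age_days < 1649 OR country IN ('US', 'MX') → -39
acct=H63: age_days < 1649 OR country IN ('US', 'MX') → -321
acct=H75: ELSE → -305
acct=H85: age_days < 1487 → 377
acct=H87: age_days < 1487 → 280
acct=H97: age_days < 3568 → 922

523, 584, -23, 196, -39, -321, -305, 377, 280, 922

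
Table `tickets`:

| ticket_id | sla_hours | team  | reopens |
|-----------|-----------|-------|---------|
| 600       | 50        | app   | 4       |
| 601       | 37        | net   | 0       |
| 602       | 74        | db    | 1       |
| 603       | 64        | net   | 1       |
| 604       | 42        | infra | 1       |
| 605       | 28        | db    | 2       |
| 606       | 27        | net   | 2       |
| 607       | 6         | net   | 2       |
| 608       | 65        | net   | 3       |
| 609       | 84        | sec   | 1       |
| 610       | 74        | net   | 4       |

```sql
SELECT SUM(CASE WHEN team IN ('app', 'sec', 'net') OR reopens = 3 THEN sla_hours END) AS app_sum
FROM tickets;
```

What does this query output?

407

ticket_id=600: ✓ → 50
ticket_id=601: ✓ → 37
ticket_id=602: ✗
ticket_id=603: ✓ → 64
ticket_id=604: ✗
ticket_id=605: ✗
ticket_id=606: ✓ → 27
ticket_id=607: ✓ → 6
ticket_id=608: ✓ → 65
ticket_id=609: ✓ → 84
ticket_id=610: ✓ → 74
app_sum = 50 + 37 + 64 + 27 + 6 + 65 + 84 + 74 = 407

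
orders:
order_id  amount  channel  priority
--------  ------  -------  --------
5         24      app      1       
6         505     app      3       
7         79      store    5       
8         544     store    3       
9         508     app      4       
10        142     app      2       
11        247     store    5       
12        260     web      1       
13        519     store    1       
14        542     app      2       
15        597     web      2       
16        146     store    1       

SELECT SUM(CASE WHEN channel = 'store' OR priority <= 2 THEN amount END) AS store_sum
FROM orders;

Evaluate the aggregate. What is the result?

order_id=5: ✓ → 24
order_id=6: ✗
order_id=7: ✓ → 79
order_id=8: ✓ → 544
order_id=9: ✗
order_id=10: ✓ → 142
order_id=11: ✓ → 247
order_id=12: ✓ → 260
order_id=13: ✓ → 519
order_id=14: ✓ → 542
order_id=15: ✓ → 597
order_id=16: ✓ → 146
store_sum = 24 + 79 + 544 + 142 + 247 + 260 + 519 + 542 + 597 + 146 = 3100

3100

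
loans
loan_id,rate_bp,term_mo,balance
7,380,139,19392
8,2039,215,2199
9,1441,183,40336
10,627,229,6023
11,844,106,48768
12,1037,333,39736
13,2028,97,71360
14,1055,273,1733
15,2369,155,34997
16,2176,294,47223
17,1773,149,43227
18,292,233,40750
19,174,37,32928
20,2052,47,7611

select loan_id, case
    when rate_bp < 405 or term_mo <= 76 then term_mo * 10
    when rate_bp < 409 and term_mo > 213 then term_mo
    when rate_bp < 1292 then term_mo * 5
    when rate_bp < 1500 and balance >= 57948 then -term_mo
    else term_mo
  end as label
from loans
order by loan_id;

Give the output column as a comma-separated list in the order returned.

1390, 215, 183, 1145, 530, 1665, 97, 1365, 155, 294, 149, 2330, 370, 470

loan_id=7: rate_bp < 405 or term_mo <= 76 → 1390
loan_id=8: ELSE → 215
loan_id=9: ELSE → 183
loan_id=10: rate_bp < 1292 → 1145
loan_id=11: rate_bp < 1292 → 530
loan_id=12: rate_bp < 1292 → 1665
loan_id=13: ELSE → 97
loan_id=14: rate_bp < 1292 → 1365
loan_id=15: ELSE → 155
loan_id=16: ELSE → 294
loan_id=17: ELSE → 149
loan_id=18: rate_bp < 405 or term_mo <= 76 → 2330
loan_id=19: rate_bp < 405 or term_mo <= 76 → 370
loan_id=20: rate_bp < 405 or term_mo <= 76 → 470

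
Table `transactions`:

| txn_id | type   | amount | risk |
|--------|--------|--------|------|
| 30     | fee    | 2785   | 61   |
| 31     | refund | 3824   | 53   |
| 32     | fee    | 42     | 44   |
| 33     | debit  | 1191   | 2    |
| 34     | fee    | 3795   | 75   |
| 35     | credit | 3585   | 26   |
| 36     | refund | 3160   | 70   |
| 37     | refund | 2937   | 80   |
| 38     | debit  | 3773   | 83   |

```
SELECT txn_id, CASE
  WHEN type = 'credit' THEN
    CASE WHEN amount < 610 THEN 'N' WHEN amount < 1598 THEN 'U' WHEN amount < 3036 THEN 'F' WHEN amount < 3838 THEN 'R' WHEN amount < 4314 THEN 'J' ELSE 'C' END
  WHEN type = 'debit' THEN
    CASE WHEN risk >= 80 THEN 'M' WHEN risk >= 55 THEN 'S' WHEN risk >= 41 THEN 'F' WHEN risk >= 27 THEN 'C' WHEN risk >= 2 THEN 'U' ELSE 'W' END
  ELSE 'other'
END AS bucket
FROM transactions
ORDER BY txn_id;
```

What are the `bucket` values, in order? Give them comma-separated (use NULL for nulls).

txn_id=30: type='fee' → outer ELSE → other
txn_id=31: type='refund' → outer ELSE → other
txn_id=32: type='fee' → outer ELSE → other
txn_id=33: type='debit' → inner[risk >= 2] → U
txn_id=34: type='fee' → outer ELSE → other
txn_id=35: type='credit' → inner[amount < 3838] → R
txn_id=36: type='refund' → outer ELSE → other
txn_id=37: type='refund' → outer ELSE → other
txn_id=38: type='debit' → inner[risk >= 80] → M

other, other, other, U, other, R, other, other, M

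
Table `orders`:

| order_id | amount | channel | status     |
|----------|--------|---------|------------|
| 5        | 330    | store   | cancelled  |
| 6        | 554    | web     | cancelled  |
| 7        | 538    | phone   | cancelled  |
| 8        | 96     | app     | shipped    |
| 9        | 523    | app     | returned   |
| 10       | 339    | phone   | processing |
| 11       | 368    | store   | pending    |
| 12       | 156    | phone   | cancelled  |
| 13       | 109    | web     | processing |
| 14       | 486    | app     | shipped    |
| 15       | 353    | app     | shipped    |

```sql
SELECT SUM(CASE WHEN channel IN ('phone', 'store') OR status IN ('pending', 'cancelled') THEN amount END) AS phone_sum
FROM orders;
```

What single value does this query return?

2285

order_id=5: ✓ → 330
order_id=6: ✓ → 554
order_id=7: ✓ → 538
order_id=8: ✗
order_id=9: ✗
order_id=10: ✓ → 339
order_id=11: ✓ → 368
order_id=12: ✓ → 156
order_id=13: ✗
order_id=14: ✗
order_id=15: ✗
phone_sum = 330 + 554 + 538 + 339 + 368 + 156 = 2285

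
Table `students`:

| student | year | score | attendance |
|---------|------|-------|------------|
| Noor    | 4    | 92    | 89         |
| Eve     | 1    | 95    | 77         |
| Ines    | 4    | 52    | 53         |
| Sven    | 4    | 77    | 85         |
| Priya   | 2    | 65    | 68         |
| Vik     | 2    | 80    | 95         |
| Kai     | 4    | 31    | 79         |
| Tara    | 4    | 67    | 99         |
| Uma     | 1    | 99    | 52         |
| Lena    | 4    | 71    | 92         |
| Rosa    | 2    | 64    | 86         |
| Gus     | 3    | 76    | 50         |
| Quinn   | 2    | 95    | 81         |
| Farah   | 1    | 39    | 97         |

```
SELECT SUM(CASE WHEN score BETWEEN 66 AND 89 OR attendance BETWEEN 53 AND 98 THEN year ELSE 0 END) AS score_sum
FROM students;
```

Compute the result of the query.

student=Noor: ✓ → 4
student=Eve: ✓ → 1
student=Ines: ✓ → 4
student=Sven: ✓ → 4
student=Priya: ✓ → 2
student=Vik: ✓ → 2
student=Kai: ✓ → 4
student=Tara: ✓ → 4
student=Uma: ✗
student=Lena: ✓ → 4
student=Rosa: ✓ → 2
student=Gus: ✓ → 3
student=Quinn: ✓ → 2
student=Farah: ✓ → 1
score_sum = 4 + 1 + 4 + 4 + 2 + 2 + 4 + 4 + 4 + 2 + 3 + 2 + 1 = 37

37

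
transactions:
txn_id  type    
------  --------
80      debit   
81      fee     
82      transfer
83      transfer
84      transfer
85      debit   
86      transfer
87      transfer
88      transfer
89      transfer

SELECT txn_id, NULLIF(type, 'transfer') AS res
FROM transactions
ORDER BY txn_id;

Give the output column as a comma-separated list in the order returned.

debit, fee, NULL, NULL, NULL, debit, NULL, NULL, NULL, NULL

txn_id=80: type=debit vs transfer: differ → debit
txn_id=81: type=fee vs transfer: differ → fee
txn_id=82: type=transfer vs transfer: equal → NULL
txn_id=83: type=transfer vs transfer: equal → NULL
txn_id=84: type=transfer vs transfer: equal → NULL
txn_id=85: type=debit vs transfer: differ → debit
txn_id=86: type=transfer vs transfer: equal → NULL
txn_id=87: type=transfer vs transfer: equal → NULL
txn_id=88: type=transfer vs transfer: equal → NULL
txn_id=89: type=transfer vs transfer: equal → NULL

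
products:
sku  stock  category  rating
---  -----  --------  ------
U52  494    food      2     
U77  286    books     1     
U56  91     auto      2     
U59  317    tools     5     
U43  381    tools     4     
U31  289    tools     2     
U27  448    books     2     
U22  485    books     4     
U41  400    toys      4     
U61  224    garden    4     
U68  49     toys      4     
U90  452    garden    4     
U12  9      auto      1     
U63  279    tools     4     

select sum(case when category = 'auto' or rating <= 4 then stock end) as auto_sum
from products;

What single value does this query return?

sku=U52: ✓ → 494
sku=U77: ✓ → 286
sku=U56: ✓ → 91
sku=U59: ✗
sku=U43: ✓ → 381
sku=U31: ✓ → 289
sku=U27: ✓ → 448
sku=U22: ✓ → 485
sku=U41: ✓ → 400
sku=U61: ✓ → 224
sku=U68: ✓ → 49
sku=U90: ✓ → 452
sku=U12: ✓ → 9
sku=U63: ✓ → 279
auto_sum = 494 + 286 + 91 + 381 + 289 + 448 + 485 + 400 + 224 + 49 + 452 + 9 + 279 = 3887

3887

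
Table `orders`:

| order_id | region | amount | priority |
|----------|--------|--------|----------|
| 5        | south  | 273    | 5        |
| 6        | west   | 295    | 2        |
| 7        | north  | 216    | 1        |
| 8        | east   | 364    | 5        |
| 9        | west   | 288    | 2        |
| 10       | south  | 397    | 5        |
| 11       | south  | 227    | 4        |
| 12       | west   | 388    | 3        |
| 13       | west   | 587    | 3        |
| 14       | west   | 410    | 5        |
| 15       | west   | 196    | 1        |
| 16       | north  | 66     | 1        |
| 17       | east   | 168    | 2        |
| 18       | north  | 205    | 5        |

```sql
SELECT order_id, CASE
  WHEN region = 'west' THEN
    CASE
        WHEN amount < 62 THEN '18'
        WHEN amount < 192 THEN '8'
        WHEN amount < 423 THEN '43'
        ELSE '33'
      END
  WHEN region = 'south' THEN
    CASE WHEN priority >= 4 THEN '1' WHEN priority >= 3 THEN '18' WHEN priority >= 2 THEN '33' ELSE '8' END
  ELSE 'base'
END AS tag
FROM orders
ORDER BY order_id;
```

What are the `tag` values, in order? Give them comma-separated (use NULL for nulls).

order_id=5: region='south' → inner[priority >= 4] → 1
order_id=6: region='west' → inner[amount < 423] → 43
order_id=7: region='north' → outer ELSE → base
order_id=8: region='east' → outer ELSE → base
order_id=9: region='west' → inner[amount < 423] → 43
order_id=10: region='south' → inner[priority >= 4] → 1
order_id=11: region='south' → inner[priority >= 4] → 1
order_id=12: region='west' → inner[amount < 423] → 43
order_id=13: region='west' → inner[ELSE] → 33
order_id=14: region='west' → inner[amount < 423] → 43
order_id=15: region='west' → inner[amount < 423] → 43
order_id=16: region='north' → outer ELSE → base
order_id=17: region='east' → outer ELSE → base
order_id=18: region='north' → outer ELSE → base

1, 43, base, base, 43, 1, 1, 43, 33, 43, 43, base, base, base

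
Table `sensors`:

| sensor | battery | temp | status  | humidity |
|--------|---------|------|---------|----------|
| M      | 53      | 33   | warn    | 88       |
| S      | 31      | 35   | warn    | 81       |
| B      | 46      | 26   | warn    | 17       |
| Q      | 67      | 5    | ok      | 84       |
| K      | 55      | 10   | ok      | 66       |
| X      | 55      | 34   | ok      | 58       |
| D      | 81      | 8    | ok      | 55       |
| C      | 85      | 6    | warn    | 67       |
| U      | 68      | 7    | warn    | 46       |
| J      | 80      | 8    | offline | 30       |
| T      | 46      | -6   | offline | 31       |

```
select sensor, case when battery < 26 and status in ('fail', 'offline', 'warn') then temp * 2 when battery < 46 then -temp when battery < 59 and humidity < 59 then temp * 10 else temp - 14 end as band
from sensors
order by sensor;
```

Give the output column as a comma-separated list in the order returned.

260, -8, -6, -6, -4, 19, -9, -35, -60, -7, 340

sensor=B: battery < 59 and humidity < 59 → 260
sensor=C: ELSE → -8
sensor=D: ELSE → -6
sensor=J: ELSE → -6
sensor=K: ELSE → -4
sensor=M: ELSE → 19
sensor=Q: ELSE → -9
sensor=S: battery < 46 → -35
sensor=T: battery < 59 and humidity < 59 → -60
sensor=U: ELSE → -7
sensor=X: battery < 59 and humidity < 59 → 340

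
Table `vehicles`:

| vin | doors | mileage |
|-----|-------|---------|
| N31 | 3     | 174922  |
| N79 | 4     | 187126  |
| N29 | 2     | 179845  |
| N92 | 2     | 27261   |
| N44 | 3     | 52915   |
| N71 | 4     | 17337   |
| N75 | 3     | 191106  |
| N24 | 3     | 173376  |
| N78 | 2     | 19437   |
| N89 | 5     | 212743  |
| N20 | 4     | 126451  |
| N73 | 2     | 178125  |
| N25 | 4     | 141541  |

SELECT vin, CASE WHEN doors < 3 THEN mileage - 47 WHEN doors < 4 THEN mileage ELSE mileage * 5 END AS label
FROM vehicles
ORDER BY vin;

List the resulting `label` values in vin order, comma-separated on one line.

vin=N20: ELSE → 632255
vin=N24: doors < 4 → 173376
vin=N25: ELSE → 707705
vin=N29: doors < 3 → 179798
vin=N31: doors < 4 → 174922
vin=N44: doors < 4 → 52915
vin=N71: ELSE → 86685
vin=N73: doors < 3 → 178078
vin=N75: doors < 4 → 191106
vin=N78: doors < 3 → 19390
vin=N79: ELSE → 935630
vin=N89: ELSE → 1063715
vin=N92: doors < 3 → 27214

632255, 173376, 707705, 179798, 174922, 52915, 86685, 178078, 191106, 19390, 935630, 1063715, 27214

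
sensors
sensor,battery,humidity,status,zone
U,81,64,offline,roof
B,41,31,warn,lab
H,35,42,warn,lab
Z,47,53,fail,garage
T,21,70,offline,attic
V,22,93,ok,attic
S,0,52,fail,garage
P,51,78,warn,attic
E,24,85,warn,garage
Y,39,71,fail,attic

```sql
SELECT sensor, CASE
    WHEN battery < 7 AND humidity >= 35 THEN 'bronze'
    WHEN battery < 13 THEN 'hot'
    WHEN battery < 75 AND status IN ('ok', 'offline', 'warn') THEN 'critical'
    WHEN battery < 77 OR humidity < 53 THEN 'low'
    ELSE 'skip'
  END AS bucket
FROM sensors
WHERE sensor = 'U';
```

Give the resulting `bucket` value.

sensor = U: battery=81, humidity=64, status=offline, zone=roof.
battery < 7 AND humidity >= 35 → false
battery < 13 → false
battery < 75 AND status IN ('ok', 'offline', 'warn') → false
battery < 77 OR humidity < 53 → false
No prior WHEN matched → ELSE → skip

skip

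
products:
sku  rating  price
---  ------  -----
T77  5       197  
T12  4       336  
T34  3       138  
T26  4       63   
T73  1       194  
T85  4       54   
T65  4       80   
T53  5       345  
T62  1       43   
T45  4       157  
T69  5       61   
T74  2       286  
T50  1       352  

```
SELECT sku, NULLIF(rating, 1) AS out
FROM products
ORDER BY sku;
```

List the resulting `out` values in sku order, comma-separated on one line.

4, 4, 3, 4, NULL, 5, NULL, 4, 5, NULL, 2, 5, 4

sku=T12: rating=4 vs 1: differ → 4
sku=T26: rating=4 vs 1: differ → 4
sku=T34: rating=3 vs 1: differ → 3
sku=T45: rating=4 vs 1: differ → 4
sku=T50: rating=1 vs 1: equal → NULL
sku=T53: rating=5 vs 1: differ → 5
sku=T62: rating=1 vs 1: equal → NULL
sku=T65: rating=4 vs 1: differ → 4
sku=T69: rating=5 vs 1: differ → 5
sku=T73: rating=1 vs 1: equal → NULL
sku=T74: rating=2 vs 1: differ → 2
sku=T77: rating=5 vs 1: differ → 5
sku=T85: rating=4 vs 1: differ → 4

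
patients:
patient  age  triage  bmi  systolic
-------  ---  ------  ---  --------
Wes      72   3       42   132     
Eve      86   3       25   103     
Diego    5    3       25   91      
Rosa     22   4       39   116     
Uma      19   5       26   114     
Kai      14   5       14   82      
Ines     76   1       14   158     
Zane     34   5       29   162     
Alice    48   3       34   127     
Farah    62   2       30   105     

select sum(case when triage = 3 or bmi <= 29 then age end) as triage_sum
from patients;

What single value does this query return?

patient=Wes: ✓ → 72
patient=Eve: ✓ → 86
patient=Diego: ✓ → 5
patient=Rosa: ✗
patient=Uma: ✓ → 19
patient=Kai: ✓ → 14
patient=Ines: ✓ → 76
patient=Zane: ✓ → 34
patient=Alice: ✓ → 48
patient=Farah: ✗
triage_sum = 72 + 86 + 5 + 19 + 14 + 76 + 34 + 48 = 354

354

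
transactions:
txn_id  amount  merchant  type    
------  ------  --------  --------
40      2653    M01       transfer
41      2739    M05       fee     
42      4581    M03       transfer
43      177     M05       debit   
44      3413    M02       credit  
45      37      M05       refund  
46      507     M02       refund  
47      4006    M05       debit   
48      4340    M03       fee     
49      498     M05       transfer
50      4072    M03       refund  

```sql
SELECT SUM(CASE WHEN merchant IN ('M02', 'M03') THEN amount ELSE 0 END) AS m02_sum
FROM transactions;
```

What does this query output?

txn_id=40: ✗
txn_id=41: ✗
txn_id=42: ✓ → 4581
txn_id=43: ✗
txn_id=44: ✓ → 3413
txn_id=45: ✗
txn_id=46: ✓ → 507
txn_id=47: ✗
txn_id=48: ✓ → 4340
txn_id=49: ✗
txn_id=50: ✓ → 4072
m02_sum = 4581 + 3413 + 507 + 4340 + 4072 = 16913

16913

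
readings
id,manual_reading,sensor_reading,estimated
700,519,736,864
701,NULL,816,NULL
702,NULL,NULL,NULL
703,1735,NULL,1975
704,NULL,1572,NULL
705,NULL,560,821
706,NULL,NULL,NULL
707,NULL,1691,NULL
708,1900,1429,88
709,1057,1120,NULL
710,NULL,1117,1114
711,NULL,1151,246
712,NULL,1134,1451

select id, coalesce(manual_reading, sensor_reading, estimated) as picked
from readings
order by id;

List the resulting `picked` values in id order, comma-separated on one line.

519, 816, NULL, 1735, 1572, 560, NULL, 1691, 1900, 1057, 1117, 1151, 1134

id=700: manual_reading=519 → 519
id=701: manual_reading=NULL, sensor_reading=816 → 816
id=702: manual_reading=NULL, sensor_reading=NULL, estimated=NULL (all NULL) → NULL
id=703: manual_reading=1735 → 1735
id=704: manual_reading=NULL, sensor_reading=1572 → 1572
id=705: manual_reading=NULL, sensor_reading=560 → 560
id=706: manual_reading=NULL, sensor_reading=NULL, estimated=NULL (all NULL) → NULL
id=707: manual_reading=NULL, sensor_reading=1691 → 1691
id=708: manual_reading=1900 → 1900
id=709: manual_reading=1057 → 1057
id=710: manual_reading=NULL, sensor_reading=1117 → 1117
id=711: manual_reading=NULL, sensor_reading=1151 → 1151
id=712: manual_reading=NULL, sensor_reading=1134 → 1134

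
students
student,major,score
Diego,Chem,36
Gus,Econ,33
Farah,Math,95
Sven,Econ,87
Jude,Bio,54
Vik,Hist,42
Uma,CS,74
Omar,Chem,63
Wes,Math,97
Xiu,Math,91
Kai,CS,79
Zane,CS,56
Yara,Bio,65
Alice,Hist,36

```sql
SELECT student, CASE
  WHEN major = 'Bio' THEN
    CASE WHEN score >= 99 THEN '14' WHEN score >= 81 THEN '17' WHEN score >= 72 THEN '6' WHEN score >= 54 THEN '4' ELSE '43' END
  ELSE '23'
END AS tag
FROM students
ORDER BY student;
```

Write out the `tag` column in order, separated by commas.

23, 23, 23, 23, 4, 23, 23, 23, 23, 23, 23, 23, 4, 23

student=Alice: major='Hist' → outer ELSE → 23
student=Diego: major='Chem' → outer ELSE → 23
student=Farah: major='Math' → outer ELSE → 23
student=Gus: major='Econ' → outer ELSE → 23
student=Jude: major='Bio' → inner[score >= 54] → 4
student=Kai: major='CS' → outer ELSE → 23
student=Omar: major='Chem' → outer ELSE → 23
student=Sven: major='Econ' → outer ELSE → 23
student=Uma: major='CS' → outer ELSE → 23
student=Vik: major='Hist' → outer ELSE → 23
student=Wes: major='Math' → outer ELSE → 23
student=Xiu: major='Math' → outer ELSE → 23
student=Yara: major='Bio' → inner[score >= 54] → 4
student=Zane: major='CS' → outer ELSE → 23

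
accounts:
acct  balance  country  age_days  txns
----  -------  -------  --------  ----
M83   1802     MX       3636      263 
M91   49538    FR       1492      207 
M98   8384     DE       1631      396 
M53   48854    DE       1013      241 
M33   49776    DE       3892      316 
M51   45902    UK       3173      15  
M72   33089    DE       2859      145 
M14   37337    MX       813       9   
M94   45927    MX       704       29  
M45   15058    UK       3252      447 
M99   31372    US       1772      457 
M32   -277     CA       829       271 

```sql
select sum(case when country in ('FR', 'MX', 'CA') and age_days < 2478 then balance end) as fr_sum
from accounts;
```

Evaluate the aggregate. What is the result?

132525

acct=M83: ✗
acct=M91: ✓ → 49538
acct=M98: ✗
acct=M53: ✗
acct=M33: ✗
acct=M51: ✗
acct=M72: ✗
acct=M14: ✓ → 37337
acct=M94: ✓ → 45927
acct=M45: ✗
acct=M99: ✗
acct=M32: ✓ → -277
fr_sum = 49538 + 37337 + 45927 + -277 = 132525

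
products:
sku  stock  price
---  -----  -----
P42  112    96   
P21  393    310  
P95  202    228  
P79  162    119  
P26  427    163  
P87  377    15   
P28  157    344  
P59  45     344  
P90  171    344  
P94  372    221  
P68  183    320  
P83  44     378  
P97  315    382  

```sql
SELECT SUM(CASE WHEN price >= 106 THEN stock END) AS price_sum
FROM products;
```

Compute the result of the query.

sku=P42: ✗
sku=P21: ✓ → 393
sku=P95: ✓ → 202
sku=P79: ✓ → 162
sku=P26: ✓ → 427
sku=P87: ✗
sku=P28: ✓ → 157
sku=P59: ✓ → 45
sku=P90: ✓ → 171
sku=P94: ✓ → 372
sku=P68: ✓ → 183
sku=P83: ✓ → 44
sku=P97: ✓ → 315
price_sum = 393 + 202 + 162 + 427 + 157 + 45 + 171 + 372 + 183 + 44 + 315 = 2471

2471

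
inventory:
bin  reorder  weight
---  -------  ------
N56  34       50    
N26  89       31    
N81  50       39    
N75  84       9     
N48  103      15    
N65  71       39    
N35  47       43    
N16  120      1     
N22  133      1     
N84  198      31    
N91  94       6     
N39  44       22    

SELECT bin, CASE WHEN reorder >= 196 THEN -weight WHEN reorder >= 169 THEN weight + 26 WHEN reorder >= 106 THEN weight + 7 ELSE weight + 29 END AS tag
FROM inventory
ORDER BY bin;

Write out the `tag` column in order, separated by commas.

8, 8, 60, 72, 51, 44, 79, 68, 38, 68, -31, 35

bin=N16: reorder >= 106 → 8
bin=N22: reorder >= 106 → 8
bin=N26: ELSE → 60
bin=N35: ELSE → 72
bin=N39: ELSE → 51
bin=N48: ELSE → 44
bin=N56: ELSE → 79
bin=N65: ELSE → 68
bin=N75: ELSE → 38
bin=N81: ELSE → 68
bin=N84: reorder >= 196 → -31
bin=N91: ELSE → 35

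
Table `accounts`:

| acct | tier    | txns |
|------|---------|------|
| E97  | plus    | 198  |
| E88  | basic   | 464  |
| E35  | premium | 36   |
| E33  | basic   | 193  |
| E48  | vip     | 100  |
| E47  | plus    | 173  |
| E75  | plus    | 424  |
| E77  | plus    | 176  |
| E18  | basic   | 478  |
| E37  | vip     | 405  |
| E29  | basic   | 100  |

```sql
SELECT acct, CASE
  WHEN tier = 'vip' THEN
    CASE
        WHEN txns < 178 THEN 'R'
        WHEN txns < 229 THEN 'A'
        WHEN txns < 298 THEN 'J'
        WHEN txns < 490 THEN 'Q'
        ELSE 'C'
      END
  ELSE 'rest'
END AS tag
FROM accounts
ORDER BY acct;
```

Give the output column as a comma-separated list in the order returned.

acct=E18: tier='basic' → outer ELSE → rest
acct=E29: tier='basic' → outer ELSE → rest
acct=E33: tier='basic' → outer ELSE → rest
acct=E35: tier='premium' → outer ELSE → rest
acct=E37: tier='vip' → inner[txns < 490] → Q
acct=E47: tier='plus' → outer ELSE → rest
acct=E48: tier='vip' → inner[txns < 178] → R
acct=E75: tier='plus' → outer ELSE → rest
acct=E77: tier='plus' → outer ELSE → rest
acct=E88: tier='basic' → outer ELSE → rest
acct=E97: tier='plus' → outer ELSE → rest

rest, rest, rest, rest, Q, rest, R, rest, rest, rest, rest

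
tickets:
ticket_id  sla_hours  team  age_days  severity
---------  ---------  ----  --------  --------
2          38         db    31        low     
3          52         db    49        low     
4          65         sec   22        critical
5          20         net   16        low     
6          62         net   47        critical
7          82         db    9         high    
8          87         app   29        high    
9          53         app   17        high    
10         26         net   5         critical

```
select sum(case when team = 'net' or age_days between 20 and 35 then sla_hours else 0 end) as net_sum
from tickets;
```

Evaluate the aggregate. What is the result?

298

ticket_id=2: ✓ → 38
ticket_id=3: ✗
ticket_id=4: ✓ → 65
ticket_id=5: ✓ → 20
ticket_id=6: ✓ → 62
ticket_id=7: ✗
ticket_id=8: ✓ → 87
ticket_id=9: ✗
ticket_id=10: ✓ → 26
net_sum = 38 + 65 + 20 + 62 + 87 + 26 = 298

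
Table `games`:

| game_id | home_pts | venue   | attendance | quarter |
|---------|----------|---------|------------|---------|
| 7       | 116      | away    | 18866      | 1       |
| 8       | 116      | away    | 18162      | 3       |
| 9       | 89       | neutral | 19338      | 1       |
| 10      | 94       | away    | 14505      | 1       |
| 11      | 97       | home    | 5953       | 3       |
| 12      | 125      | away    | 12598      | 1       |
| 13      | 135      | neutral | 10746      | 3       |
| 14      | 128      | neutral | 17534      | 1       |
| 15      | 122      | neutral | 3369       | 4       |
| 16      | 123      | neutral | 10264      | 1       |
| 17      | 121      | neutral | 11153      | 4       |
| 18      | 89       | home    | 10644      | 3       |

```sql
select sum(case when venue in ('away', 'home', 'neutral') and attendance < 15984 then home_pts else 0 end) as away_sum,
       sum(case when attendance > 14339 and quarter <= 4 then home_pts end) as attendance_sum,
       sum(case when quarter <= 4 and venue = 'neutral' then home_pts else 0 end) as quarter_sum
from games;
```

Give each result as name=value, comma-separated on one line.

[away_sum: venue in ('away', 'home', 'neutral') and attendance < 15984]
game_id=7: ✗
game_id=8: ✗
game_id=9: ✗
game_id=10: ✓ → 94
game_id=11: ✓ → 97
game_id=12: ✓ → 125
game_id=13: ✓ → 135
game_id=14: ✗
game_id=15: ✓ → 122
game_id=16: ✓ → 123
game_id=17: ✓ → 121
game_id=18: ✓ → 89
away_sum = 94 + 97 + 125 + 135 + 122 + 123 + 121 + 89 = 906
—
[attendance_sum: attendance > 14339 and quarter <= 4]
game_id=7: ✓ → 116
game_id=8: ✓ → 116
game_id=9: ✓ → 89
game_id=10: ✓ → 94
game_id=11: ✗
game_id=12: ✗
game_id=13: ✗
game_id=14: ✓ → 128
game_id=15: ✗
game_id=16: ✗
game_id=17: ✗
game_id=18: ✗
attendance_sum = 116 + 116 + 89 + 94 + 128 = 543
—
[quarter_sum: quarter <= 4 and venue = 'neutral']
game_id=7: ✗
game_id=8: ✗
game_id=9: ✓ → 89
game_id=10: ✗
game_id=11: ✗
game_id=12: ✗
game_id=13: ✓ → 135
game_id=14: ✓ → 128
game_id=15: ✓ → 122
game_id=16: ✓ → 123
game_id=17: ✓ → 121
game_id=18: ✗
quarter_sum = 89 + 135 + 128 + 122 + 123 + 121 = 718

away_sum=906, attendance_sum=543, quarter_sum=718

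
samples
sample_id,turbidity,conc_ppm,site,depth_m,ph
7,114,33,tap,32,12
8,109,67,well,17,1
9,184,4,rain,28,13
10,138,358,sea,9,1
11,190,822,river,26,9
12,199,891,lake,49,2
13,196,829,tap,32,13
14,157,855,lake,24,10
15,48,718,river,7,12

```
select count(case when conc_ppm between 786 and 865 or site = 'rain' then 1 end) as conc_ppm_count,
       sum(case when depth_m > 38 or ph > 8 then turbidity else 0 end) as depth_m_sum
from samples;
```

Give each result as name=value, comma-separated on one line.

conc_ppm_count=4, depth_m_sum=1088

[conc_ppm_count: conc_ppm between 786 and 865 or site = 'rain']
sample_id=7: ✗
sample_id=8: ✗
sample_id=9: ✓ → 1
sample_id=10: ✗
sample_id=11: ✓ → 1
sample_id=12: ✗
sample_id=13: ✓ → 1
sample_id=14: ✓ → 1
sample_id=15: ✗
conc_ppm_count = COUNT(1, 1, 1, 1) = 4
—
[depth_m_sum: depth_m > 38 or ph > 8]
sample_id=7: ✓ → 114
sample_id=8: ✗
sample_id=9: ✓ → 184
sample_id=10: ✗
sample_id=11: ✓ → 190
sample_id=12: ✓ → 199
sample_id=13: ✓ → 196
sample_id=14: ✓ → 157
sample_id=15: ✓ → 48
depth_m_sum = 114 + 184 + 190 + 199 + 196 + 157 + 48 = 1088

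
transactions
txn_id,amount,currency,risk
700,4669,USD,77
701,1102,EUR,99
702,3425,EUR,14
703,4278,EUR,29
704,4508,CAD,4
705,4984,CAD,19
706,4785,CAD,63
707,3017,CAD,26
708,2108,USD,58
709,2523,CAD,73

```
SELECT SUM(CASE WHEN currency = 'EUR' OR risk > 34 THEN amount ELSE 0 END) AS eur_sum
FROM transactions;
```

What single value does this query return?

txn_id=700: ✓ → 4669
txn_id=701: ✓ → 1102
txn_id=702: ✓ → 3425
txn_id=703: ✓ → 4278
txn_id=704: ✗
txn_id=705: ✗
txn_id=706: ✓ → 4785
txn_id=707: ✗
txn_id=708: ✓ → 2108
txn_id=709: ✓ → 2523
eur_sum = 4669 + 1102 + 3425 + 4278 + 4785 + 2108 + 2523 = 22890

22890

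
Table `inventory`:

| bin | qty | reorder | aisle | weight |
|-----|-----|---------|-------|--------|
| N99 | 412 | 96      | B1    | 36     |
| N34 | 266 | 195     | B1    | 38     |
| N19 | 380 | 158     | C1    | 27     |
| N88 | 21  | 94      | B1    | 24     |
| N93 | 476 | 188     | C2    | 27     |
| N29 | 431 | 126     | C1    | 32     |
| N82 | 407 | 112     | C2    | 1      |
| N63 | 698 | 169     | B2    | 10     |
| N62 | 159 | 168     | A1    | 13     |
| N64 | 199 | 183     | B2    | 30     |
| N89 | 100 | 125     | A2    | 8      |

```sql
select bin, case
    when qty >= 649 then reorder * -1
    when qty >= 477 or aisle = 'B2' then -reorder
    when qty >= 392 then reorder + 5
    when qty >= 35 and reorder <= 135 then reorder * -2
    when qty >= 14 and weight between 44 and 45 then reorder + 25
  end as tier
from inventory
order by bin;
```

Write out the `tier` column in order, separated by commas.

NULL, 131, NULL, NULL, -169, -183, 117, NULL, -250, 193, 101

bin=N19: (no match → NULL) → NULL
bin=N29: qty >= 392 → 131
bin=N34: (no match → NULL) → NULL
bin=N62: (no match → NULL) → NULL
bin=N63: qty >= 649 → -169
bin=N64: qty >= 477 or aisle = 'B2' → -183
bin=N82: qty >= 392 → 117
bin=N88: (no match → NULL) → NULL
bin=N89: qty >= 35 and reorder <= 135 → -250
bin=N93: qty >= 392 → 193
bin=N99: qty >= 392 → 101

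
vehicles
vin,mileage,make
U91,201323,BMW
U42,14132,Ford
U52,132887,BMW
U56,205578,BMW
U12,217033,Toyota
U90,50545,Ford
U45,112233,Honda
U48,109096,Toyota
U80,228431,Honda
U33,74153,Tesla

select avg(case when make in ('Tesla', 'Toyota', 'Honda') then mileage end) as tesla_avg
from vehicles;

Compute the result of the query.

vin=U91: ✗
vin=U42: ✗
vin=U52: ✗
vin=U56: ✗
vin=U12: ✓ → 217033
vin=U90: ✗
vin=U45: ✓ → 112233
vin=U48: ✓ → 109096
vin=U80: ✓ → 228431
vin=U33: ✓ → 74153
tesla_avg = (217033 + 112233 + 109096 + 228431 + 74153) / 5 = 148189.2

148189.2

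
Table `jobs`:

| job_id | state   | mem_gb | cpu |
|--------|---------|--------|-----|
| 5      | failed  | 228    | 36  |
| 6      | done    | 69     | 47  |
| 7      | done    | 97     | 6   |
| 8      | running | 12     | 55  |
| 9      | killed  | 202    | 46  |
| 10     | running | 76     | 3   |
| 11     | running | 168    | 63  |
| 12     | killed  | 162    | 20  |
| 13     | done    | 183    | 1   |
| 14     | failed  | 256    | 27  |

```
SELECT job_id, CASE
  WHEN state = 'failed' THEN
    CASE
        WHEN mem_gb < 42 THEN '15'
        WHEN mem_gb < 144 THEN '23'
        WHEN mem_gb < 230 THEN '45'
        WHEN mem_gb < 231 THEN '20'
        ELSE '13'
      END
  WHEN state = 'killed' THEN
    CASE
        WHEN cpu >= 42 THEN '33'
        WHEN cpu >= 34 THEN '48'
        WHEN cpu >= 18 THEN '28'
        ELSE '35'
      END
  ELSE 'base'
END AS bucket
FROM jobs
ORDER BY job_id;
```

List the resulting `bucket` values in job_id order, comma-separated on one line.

job_id=5: state='failed' → inner[mem_gb < 230] → 45
job_id=6: state='done' → outer ELSE → base
job_id=7: state='done' → outer ELSE → base
job_id=8: state='running' → outer ELSE → base
job_id=9: state='killed' → inner[cpu >= 42] → 33
job_id=10: state='running' → outer ELSE → base
job_id=11: state='running' → outer ELSE → base
job_id=12: state='killed' → inner[cpu >= 18] → 28
job_id=13: state='done' → outer ELSE → base
job_id=14: state='failed' → inner[ELSE] → 13

45, base, base, base, 33, base, base, 28, base, 13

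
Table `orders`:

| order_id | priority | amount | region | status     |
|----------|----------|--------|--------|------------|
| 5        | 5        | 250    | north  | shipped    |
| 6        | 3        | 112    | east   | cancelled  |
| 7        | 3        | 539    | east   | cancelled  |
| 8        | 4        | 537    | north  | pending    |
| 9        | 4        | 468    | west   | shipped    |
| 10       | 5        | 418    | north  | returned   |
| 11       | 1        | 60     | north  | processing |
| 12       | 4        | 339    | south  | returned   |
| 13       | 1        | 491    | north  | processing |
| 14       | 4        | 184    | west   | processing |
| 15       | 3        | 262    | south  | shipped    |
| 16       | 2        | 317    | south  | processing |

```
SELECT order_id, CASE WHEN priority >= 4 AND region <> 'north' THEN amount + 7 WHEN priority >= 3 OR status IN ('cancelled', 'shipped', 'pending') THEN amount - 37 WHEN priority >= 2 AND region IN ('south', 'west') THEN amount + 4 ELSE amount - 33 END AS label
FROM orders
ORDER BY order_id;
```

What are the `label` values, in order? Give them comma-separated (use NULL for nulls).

213, 75, 502, 500, 475, 381, 27, 346, 458, 191, 225, 321

order_id=5: priority >= 3 OR status IN ('cancelled', 'shipped', 'pending') → 213
order_id=6: priority >= 3 OR status IN ('cancelled', 'shipped', 'pending') → 75
order_id=7: priority >= 3 OR status IN ('cancelled', 'shipped', 'pending') → 502
order_id=8: priority >= 3 OR status IN ('cancelled', 'shipped', 'pending') → 500
order_id=9: priority >= 4 AND region <> 'north' → 475
order_id=10: priority >= 3 OR status IN ('cancelled', 'shipped', 'pending') → 381
order_id=11: ELSE → 27
order_id=12: priority >= 4 AND region <> 'north' → 346
order_id=13: ELSE → 458
order_id=14: priority >= 4 AND region <> 'north' → 191
order_id=15: priority >= 3 OR status IN ('cancelled', 'shipped', 'pending') → 225
order_id=16: priority >= 2 AND region IN ('south', 'west') → 321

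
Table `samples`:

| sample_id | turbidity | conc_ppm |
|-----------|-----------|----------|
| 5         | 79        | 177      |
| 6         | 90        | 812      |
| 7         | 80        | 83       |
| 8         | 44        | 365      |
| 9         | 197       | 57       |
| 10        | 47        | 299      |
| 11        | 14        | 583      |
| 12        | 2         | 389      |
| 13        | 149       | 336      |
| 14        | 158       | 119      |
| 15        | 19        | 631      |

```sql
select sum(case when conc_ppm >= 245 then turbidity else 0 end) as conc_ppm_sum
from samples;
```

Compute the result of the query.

sample_id=5: ✗
sample_id=6: ✓ → 90
sample_id=7: ✗
sample_id=8: ✓ → 44
sample_id=9: ✗
sample_id=10: ✓ → 47
sample_id=11: ✓ → 14
sample_id=12: ✓ → 2
sample_id=13: ✓ → 149
sample_id=14: ✗
sample_id=15: ✓ → 19
conc_ppm_sum = 90 + 44 + 47 + 14 + 2 + 149 + 19 = 365

365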